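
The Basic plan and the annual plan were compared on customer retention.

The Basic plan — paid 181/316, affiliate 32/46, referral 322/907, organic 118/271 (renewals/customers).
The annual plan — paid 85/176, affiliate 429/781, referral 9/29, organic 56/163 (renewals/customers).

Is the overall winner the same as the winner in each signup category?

Paid: the Basic plan 181/316 = 57.3%, the annual plan 85/176 = 48.3% → the Basic plan
Affiliate: the Basic plan 32/46 = 69.6%, the annual plan 429/781 = 54.9% → the Basic plan
Referral: the Basic plan 322/907 = 35.5%, the annual plan 9/29 = 31.0% → the Basic plan
Organic: the Basic plan 118/271 = 43.5%, the annual plan 56/163 = 34.4% → the Basic plan
Overall: the Basic plan 653/1540 = 42.4%, the annual plan 579/1149 = 50.4% → the annual plan
The Basic plan wins each signup group but the annual plan wins overall — the comparison reverses. The Basic plan's customers skew toward referral, which has a lower base rate.

No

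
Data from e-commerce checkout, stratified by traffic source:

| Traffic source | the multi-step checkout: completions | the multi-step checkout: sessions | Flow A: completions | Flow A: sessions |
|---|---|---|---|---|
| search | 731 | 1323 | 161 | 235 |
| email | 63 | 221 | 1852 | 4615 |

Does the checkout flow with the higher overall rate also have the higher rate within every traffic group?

No

Search: the multi-step checkout 731/1323 = 55.3%, Flow A 161/235 = 68.5% → Flow A
Email: the multi-step checkout 63/221 = 28.5%, Flow A 1852/4615 = 40.1% → Flow A
Overall: the multi-step checkout 794/1544 = 51.4%, Flow A 2013/4850 = 41.5% → the multi-step checkout
Flow A wins each traffic group but the multi-step checkout wins overall — the comparison reverses. Flow A's sessions skew toward email, which has a lower base rate.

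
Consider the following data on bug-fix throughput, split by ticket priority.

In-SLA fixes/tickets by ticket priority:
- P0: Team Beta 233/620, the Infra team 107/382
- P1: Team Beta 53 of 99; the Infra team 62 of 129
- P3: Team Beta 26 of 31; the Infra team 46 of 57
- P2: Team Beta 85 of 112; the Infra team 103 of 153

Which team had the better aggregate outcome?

P0: Team Beta 233/620 = 37.6%, the Infra team 107/382 = 28.0% → Team Beta
P1: Team Beta 53/99 = 53.5%, the Infra team 62/129 = 48.1% → Team Beta
P3: Team Beta 26/31 = 83.9%, the Infra team 46/57 = 80.7% → Team Beta
P2: Team Beta 85/112 = 75.9%, the Infra team 103/153 = 67.3% → Team Beta
Overall: Team Beta 397/862 = 46.1%, the Infra team 318/721 = 44.1% → Team Beta

Team Beta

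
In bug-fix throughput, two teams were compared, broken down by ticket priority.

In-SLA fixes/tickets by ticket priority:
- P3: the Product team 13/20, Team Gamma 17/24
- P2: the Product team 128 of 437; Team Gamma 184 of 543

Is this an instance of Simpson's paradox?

No

P3: the Product team 13/20 = 65.0%, Team Gamma 17/24 = 70.8% → Team Gamma
P2: the Product team 128/437 = 29.3%, Team Gamma 184/543 = 33.9% → Team Gamma
Overall: the Product team 141/457 = 30.9%, Team Gamma 201/567 = 35.4% → Team Gamma
Team Gamma wins overall and in every ticket group — no reversal.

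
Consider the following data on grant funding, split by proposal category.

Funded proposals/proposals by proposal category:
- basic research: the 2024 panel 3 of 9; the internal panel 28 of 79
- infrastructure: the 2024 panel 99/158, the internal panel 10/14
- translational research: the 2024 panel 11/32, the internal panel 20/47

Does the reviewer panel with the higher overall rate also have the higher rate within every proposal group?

No

Basic research: the 2024 panel 3/9 = 33.3%, the internal panel 28/79 = 35.4% → the internal panel
Infrastructure: the 2024 panel 99/158 = 62.7%, the internal panel 10/14 = 71.4% → the internal panel
Translational research: the 2024 panel 11/32 = 34.4%, the internal panel 20/47 = 42.6% → the internal panel
Overall: the 2024 panel 113/199 = 56.8%, the internal panel 58/140 = 41.4% → the 2024 panel
The internal panel wins each proposal group but the 2024 panel wins overall — the comparison reverses. The internal panel's proposals skew toward basic research, which has a lower base rate.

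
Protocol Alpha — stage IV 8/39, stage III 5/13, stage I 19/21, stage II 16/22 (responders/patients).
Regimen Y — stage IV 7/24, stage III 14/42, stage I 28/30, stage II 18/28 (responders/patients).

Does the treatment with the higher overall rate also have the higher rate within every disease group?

No

Stage IV: Protocol Alpha 8/39 = 20.5%, Regimen Y 7/24 = 29.2% → Regimen Y
Stage III: Protocol Alpha 5/13 = 38.5%, Regimen Y 14/42 = 33.3% → Protocol Alpha
Stage I: Protocol Alpha 19/21 = 90.5%, Regimen Y 28/30 = 93.3% → Regimen Y
Stage II: Protocol Alpha 16/22 = 72.7%, Regimen Y 18/28 = 64.3% → Protocol Alpha
Overall: Protocol Alpha 48/95 = 50.5%, Regimen Y 67/124 = 54.0% → Regimen Y
Neither sweeps: Protocol Alpha wins 2 of 4 groups, Regimen Y wins 2. Regimen Y wins overall but not every group — no Simpson reversal.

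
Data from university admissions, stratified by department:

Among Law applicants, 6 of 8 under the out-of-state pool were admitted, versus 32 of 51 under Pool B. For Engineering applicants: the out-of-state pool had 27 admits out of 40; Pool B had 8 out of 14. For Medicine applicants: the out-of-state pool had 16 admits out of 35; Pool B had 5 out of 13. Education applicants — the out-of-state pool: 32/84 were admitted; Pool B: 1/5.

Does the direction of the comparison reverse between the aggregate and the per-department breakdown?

Law: the out-of-state pool 6/8 = 75.0%, Pool B 32/51 = 62.7% → the out-of-state pool
Engineering: the out-of-state pool 27/40 = 67.5%, Pool B 8/14 = 57.1% → the out-of-state pool
Medicine: the out-of-state pool 16/35 = 45.7%, Pool B 5/13 = 38.5% → the out-of-state pool
Education: the out-of-state pool 32/84 = 38.1%, Pool B 1/5 = 20.0% → the out-of-state pool
Overall: the out-of-state pool 81/167 = 48.5%, Pool B 46/83 = 55.4% → Pool B
The out-of-state pool wins each department group but Pool B wins overall — the comparison reverses. The out-of-state pool's applicants skew toward Education, which has a lower base rate.

Yes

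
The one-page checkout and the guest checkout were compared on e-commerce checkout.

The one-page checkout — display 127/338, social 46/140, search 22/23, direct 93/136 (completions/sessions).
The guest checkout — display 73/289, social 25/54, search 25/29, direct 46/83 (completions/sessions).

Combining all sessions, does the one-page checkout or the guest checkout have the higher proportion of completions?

Display: the one-page checkout 127/338 = 37.6%, the guest checkout 73/289 = 25.3% → the one-page checkout
Social: the one-page checkout 46/140 = 32.9%, the guest checkout 25/54 = 46.3% → the guest checkout
Search: the one-page checkout 22/23 = 95.7%, the guest checkout 25/29 = 86.2% → the one-page checkout
Direct: the one-page checkout 93/136 = 68.4%, the guest checkout 46/83 = 55.4% → the one-page checkout
Overall: the one-page checkout 288/637 = 45.2%, the guest checkout 169/455 = 37.1% → the one-page checkout
(Neither sweeps every traffic group, but the one-page checkout has the higher pooled rate.)

the one-page checkout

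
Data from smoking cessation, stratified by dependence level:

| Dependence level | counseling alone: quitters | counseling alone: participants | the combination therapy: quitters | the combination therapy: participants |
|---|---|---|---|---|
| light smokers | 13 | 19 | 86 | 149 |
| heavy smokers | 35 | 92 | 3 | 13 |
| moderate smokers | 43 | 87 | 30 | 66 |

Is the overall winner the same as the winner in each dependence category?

Light smokers: counseling alone 13/19 = 68.4%, the combination therapy 86/149 = 57.7% → counseling alone
Heavy smokers: counseling alone 35/92 = 38.0%, the combination therapy 3/13 = 23.1% → counseling alone
Moderate smokers: counseling alone 43/87 = 49.4%, the combination therapy 30/66 = 45.5% → counseling alone
Overall: counseling alone 91/198 = 46.0%, the combination therapy 119/228 = 52.2% → the combination therapy
Counseling alone wins each dependence group but the combination therapy wins overall — the comparison reverses. Counseling alone's participants skew toward heavy smokers, which has a lower base rate.

No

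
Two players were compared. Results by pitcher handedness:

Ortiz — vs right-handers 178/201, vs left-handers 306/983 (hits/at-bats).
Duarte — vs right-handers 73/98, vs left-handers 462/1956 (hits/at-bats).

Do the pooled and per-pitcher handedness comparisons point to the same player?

Yes

Vs right-handers: Ortiz 178/201 = 88.6%, Duarte 73/98 = 74.5% → Ortiz
Vs left-handers: Ortiz 306/983 = 31.1%, Duarte 462/1956 = 23.6% → Ortiz
Overall: Ortiz 484/1184 = 40.9%, Duarte 535/2054 = 26.0% → Ortiz
Ortiz wins overall and in every pitcher group — no reversal.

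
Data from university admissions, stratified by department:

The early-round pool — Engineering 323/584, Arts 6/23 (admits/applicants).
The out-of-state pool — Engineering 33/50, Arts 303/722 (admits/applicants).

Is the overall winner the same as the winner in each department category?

No

Engineering: the early-round pool 323/584 = 55.3%, the out-of-state pool 33/50 = 66.0% → the out-of-state pool
Arts: the early-round pool 6/23 = 26.1%, the out-of-state pool 303/722 = 42.0% → the out-of-state pool
Overall: the early-round pool 329/607 = 54.2%, the out-of-state pool 336/772 = 43.5% → the early-round pool
The out-of-state pool wins each department group but the early-round pool wins overall — the comparison reverses. The out-of-state pool's applicants skew toward Arts, which has a lower base rate.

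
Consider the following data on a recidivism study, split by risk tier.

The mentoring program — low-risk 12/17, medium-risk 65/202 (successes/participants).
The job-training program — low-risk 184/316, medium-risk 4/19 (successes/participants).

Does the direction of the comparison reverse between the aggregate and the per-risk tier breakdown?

Low-risk: the mentoring program 12/17 = 70.6%, the job-training program 184/316 = 58.2% → the mentoring program
Medium-risk: the mentoring program 65/202 = 32.2%, the job-training program 4/19 = 21.1% → the mentoring program
Overall: the mentoring program 77/219 = 35.2%, the job-training program 188/335 = 56.1% → the job-training program
The mentoring program wins each risk group but the job-training program wins overall — the comparison reverses. The mentoring program's participants skew toward medium-risk, which has a lower base rate.

Yes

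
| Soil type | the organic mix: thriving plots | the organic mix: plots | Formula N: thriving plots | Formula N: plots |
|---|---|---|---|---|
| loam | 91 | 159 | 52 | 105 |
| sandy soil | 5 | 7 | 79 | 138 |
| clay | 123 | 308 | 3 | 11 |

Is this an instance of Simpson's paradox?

Loam: the organic mix 91/159 = 57.2%, Formula N 52/105 = 49.5% → the organic mix
Sandy soil: the organic mix 5/7 = 71.4%, Formula N 79/138 = 57.2% → the organic mix
Clay: the organic mix 123/308 = 39.9%, Formula N 3/11 = 27.3% → the organic mix
Overall: the organic mix 219/474 = 46.2%, Formula N 134/254 = 52.8% → Formula N
The organic mix wins each soil group but Formula N wins overall — the comparison reverses. The organic mix's plots skew toward clay, which has a lower base rate.

Yes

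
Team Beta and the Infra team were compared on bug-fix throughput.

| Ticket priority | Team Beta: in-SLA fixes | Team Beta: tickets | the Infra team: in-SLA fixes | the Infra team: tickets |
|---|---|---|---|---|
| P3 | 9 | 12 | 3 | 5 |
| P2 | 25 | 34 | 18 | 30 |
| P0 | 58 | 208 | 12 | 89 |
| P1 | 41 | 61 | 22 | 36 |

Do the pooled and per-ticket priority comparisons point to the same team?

Yes

P3: Team Beta 9/12 = 75.0%, the Infra team 3/5 = 60.0% → Team Beta
P2: Team Beta 25/34 = 73.5%, the Infra team 18/30 = 60.0% → Team Beta
P0: Team Beta 58/208 = 27.9%, the Infra team 12/89 = 13.5% → Team Beta
P1: Team Beta 41/61 = 67.2%, the Infra team 22/36 = 61.1% → Team Beta
Overall: Team Beta 133/315 = 42.2%, the Infra team 55/160 = 34.4% → Team Beta
Team Beta wins overall and in every ticket group — no reversal.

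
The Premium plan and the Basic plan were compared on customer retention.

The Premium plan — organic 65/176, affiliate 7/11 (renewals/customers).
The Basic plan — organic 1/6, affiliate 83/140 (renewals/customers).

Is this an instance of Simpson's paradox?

Organic: the Premium plan 65/176 = 36.9%, the Basic plan 1/6 = 16.7% → the Premium plan
Affiliate: the Premium plan 7/11 = 63.6%, the Basic plan 83/140 = 59.3% → the Premium plan
Overall: the Premium plan 72/187 = 38.5%, the Basic plan 84/146 = 57.5% → the Basic plan
The Premium plan wins each signup group but the Basic plan wins overall — the comparison reverses. The Premium plan's customers skew toward organic, which has a lower base rate.

Yes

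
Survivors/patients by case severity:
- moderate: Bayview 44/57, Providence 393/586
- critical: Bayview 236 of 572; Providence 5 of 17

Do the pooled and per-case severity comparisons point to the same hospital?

No

Moderate: Bayview 44/57 = 77.2%, Providence 393/586 = 67.1% → Bayview
Critical: Bayview 236/572 = 41.3%, Providence 5/17 = 29.4% → Bayview
Overall: Bayview 280/629 = 44.5%, Providence 398/603 = 66.0% → Providence
Bayview wins each case group but Providence wins overall — the comparison reverses. Bayview's patients skew toward critical, which has a lower base rate.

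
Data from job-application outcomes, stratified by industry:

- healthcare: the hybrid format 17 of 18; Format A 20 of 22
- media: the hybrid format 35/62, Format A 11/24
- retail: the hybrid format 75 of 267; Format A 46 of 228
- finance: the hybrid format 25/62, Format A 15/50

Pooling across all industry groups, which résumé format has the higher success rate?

the hybrid format

Healthcare: the hybrid format 17/18 = 94.4%, Format A 20/22 = 90.9% → the hybrid format
Media: the hybrid format 35/62 = 56.5%, Format A 11/24 = 45.8% → the hybrid format
Retail: the hybrid format 75/267 = 28.1%, Format A 46/228 = 20.2% → the hybrid format
Finance: the hybrid format 25/62 = 40.3%, Format A 15/50 = 30.0% → the hybrid format
Overall: the hybrid format 152/409 = 37.2%, Format A 92/324 = 28.4% → the hybrid format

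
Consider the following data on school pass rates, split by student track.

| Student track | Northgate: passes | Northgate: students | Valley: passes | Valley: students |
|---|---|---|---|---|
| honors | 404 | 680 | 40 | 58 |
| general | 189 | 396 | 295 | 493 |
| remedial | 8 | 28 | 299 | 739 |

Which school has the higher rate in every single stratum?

Honors: Northgate 404/680 = 59.4%, Valley 40/58 = 69.0% → Valley
General: Northgate 189/396 = 47.7%, Valley 295/493 = 59.8% → Valley
Remedial: Northgate 8/28 = 28.6%, Valley 299/739 = 40.5% → Valley
Valley has the higher rate in all 3 groups.

Valley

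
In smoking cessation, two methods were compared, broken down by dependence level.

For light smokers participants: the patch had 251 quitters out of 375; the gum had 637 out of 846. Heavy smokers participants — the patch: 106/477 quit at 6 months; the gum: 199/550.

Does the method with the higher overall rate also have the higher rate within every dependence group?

Yes

Light smokers: the patch 251/375 = 66.9%, the gum 637/846 = 75.3% → the gum
Heavy smokers: the patch 106/477 = 22.2%, the gum 199/550 = 36.2% → the gum
Overall: the patch 357/852 = 41.9%, the gum 836/1396 = 59.9% → the gum
The gum wins overall and in every dependence group — no reversal.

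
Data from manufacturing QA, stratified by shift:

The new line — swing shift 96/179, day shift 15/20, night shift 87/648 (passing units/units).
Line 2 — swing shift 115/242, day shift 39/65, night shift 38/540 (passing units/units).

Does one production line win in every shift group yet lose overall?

Swing shift: the new line 96/179 = 53.6%, Line 2 115/242 = 47.5% → the new line
Day shift: the new line 15/20 = 75.0%, Line 2 39/65 = 60.0% → the new line
Night shift: the new line 87/648 = 13.4%, Line 2 38/540 = 7.0% → the new line
Overall: the new line 198/847 = 23.4%, Line 2 192/847 = 22.7% → the new line
The new line wins overall and in every shift group — no reversal.

No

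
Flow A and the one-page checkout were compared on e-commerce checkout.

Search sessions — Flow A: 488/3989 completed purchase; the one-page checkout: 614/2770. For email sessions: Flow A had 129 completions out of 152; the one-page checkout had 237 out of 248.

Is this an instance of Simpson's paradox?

No

Search: Flow A 488/3989 = 12.2%, the one-page checkout 614/2770 = 22.2% → the one-page checkout
Email: Flow A 129/152 = 84.9%, the one-page checkout 237/248 = 95.6% → the one-page checkout
Overall: Flow A 617/4141 = 14.9%, the one-page checkout 851/3018 = 28.2% → the one-page checkout
The one-page checkout wins overall and in every traffic group — no reversal.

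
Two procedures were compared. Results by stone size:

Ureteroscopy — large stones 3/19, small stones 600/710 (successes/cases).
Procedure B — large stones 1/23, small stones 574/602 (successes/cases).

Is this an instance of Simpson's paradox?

No

Large stones: ureteroscopy 3/19 = 15.8%, Procedure B 1/23 = 4.3% → ureteroscopy
Small stones: ureteroscopy 600/710 = 84.5%, Procedure B 574/602 = 95.3% → Procedure B
Overall: ureteroscopy 603/729 = 82.7%, Procedure B 575/625 = 92.0% → Procedure B
Neither sweeps: ureteroscopy wins 1 of 2 groups, Procedure B wins 1. Procedure B wins overall but not every group — no Simpson reversal.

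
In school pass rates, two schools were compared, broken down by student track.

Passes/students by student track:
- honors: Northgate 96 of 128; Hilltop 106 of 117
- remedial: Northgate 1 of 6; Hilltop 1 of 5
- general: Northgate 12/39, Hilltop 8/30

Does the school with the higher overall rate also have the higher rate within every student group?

Honors: Northgate 96/128 = 75.0%, Hilltop 106/117 = 90.6% → Hilltop
Remedial: Northgate 1/6 = 16.7%, Hilltop 1/5 = 20.0% → Hilltop
General: Northgate 12/39 = 30.8%, Hilltop 8/30 = 26.7% → Northgate
Overall: Northgate 109/173 = 63.0%, Hilltop 115/152 = 75.7% → Hilltop
Neither sweeps: Northgate wins 1 of 3 groups, Hilltop wins 2. Hilltop wins overall but not every group — no Simpson reversal.

No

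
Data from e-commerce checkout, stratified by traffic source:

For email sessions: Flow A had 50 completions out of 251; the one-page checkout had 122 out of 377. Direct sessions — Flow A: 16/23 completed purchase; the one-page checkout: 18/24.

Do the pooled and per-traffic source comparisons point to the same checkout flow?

Yes

Email: Flow A 50/251 = 19.9%, the one-page checkout 122/377 = 32.4% → the one-page checkout
Direct: Flow A 16/23 = 69.6%, the one-page checkout 18/24 = 75.0% → the one-page checkout
Overall: Flow A 66/274 = 24.1%, the one-page checkout 140/401 = 34.9% → the one-page checkout
The one-page checkout wins overall and in every traffic group — no reversal.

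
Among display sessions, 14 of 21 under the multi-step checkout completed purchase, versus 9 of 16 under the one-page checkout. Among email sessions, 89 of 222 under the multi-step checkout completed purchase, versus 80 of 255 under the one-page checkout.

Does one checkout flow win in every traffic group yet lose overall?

Display: the multi-step checkout 14/21 = 66.7%, the one-page checkout 9/16 = 56.2% → the multi-step checkout
Email: the multi-step checkout 89/222 = 40.1%, the one-page checkout 80/255 = 31.4% → the multi-step checkout
Overall: the multi-step checkout 103/243 = 42.4%, the one-page checkout 89/271 = 32.8% → the multi-step checkout
The multi-step checkout wins overall and in every traffic group — no reversal.

No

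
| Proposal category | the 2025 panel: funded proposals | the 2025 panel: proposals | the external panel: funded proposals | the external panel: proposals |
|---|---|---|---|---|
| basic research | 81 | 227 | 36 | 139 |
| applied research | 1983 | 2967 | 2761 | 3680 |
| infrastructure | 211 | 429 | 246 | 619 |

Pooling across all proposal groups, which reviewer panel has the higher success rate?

Basic research: the 2025 panel 81/227 = 35.7%, the external panel 36/139 = 25.9% → the 2025 panel
Applied research: the 2025 panel 1983/2967 = 66.8%, the external panel 2761/3680 = 75.0% → the external panel
Infrastructure: the 2025 panel 211/429 = 49.2%, the external panel 246/619 = 39.7% → the 2025 panel
Overall: the 2025 panel 2275/3623 = 62.8%, the external panel 3043/4438 = 68.6% → the external panel
(Neither sweeps every proposal group, but the external panel has the higher pooled rate.)

the external panel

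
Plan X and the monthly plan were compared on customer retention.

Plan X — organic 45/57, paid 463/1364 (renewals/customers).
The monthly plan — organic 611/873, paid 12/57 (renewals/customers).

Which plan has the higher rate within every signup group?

Organic: Plan X 45/57 = 78.9%, the monthly plan 611/873 = 70.0% → Plan X
Paid: Plan X 463/1364 = 33.9%, the monthly plan 12/57 = 21.1% → Plan X
Plan X has the higher rate in both groups.

Plan X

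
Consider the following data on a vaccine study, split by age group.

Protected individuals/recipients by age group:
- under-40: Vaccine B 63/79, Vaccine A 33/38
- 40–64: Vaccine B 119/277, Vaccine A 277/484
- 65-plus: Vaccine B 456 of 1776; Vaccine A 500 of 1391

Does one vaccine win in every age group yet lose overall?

Under-40: Vaccine B 63/79 = 79.7%, Vaccine A 33/38 = 86.8% → Vaccine A
40–64: Vaccine B 119/277 = 43.0%, Vaccine A 277/484 = 57.2% → Vaccine A
65-plus: Vaccine B 456/1776 = 25.7%, Vaccine A 500/1391 = 35.9% → Vaccine A
Overall: Vaccine B 638/2132 = 29.9%, Vaccine A 810/1913 = 42.3% → Vaccine A
Vaccine A wins overall and in every age group — no reversal.

No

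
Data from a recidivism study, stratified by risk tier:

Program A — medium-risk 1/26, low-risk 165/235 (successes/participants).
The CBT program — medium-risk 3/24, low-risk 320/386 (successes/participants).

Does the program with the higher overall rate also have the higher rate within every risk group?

Yes

Medium-risk: Program A 1/26 = 3.8%, the CBT program 3/24 = 12.5% → the CBT program
Low-risk: Program A 165/235 = 70.2%, the CBT program 320/386 = 82.9% → the CBT program
Overall: Program A 166/261 = 63.6%, the CBT program 323/410 = 78.8% → the CBT program
The CBT program wins overall and in every risk group — no reversal.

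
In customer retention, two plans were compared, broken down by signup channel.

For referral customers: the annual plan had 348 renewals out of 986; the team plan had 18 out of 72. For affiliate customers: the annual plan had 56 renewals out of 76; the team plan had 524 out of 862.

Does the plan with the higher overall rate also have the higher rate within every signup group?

No

Referral: the annual plan 348/986 = 35.3%, the team plan 18/72 = 25.0% → the annual plan
Affiliate: the annual plan 56/76 = 73.7%, the team plan 524/862 = 60.8% → the annual plan
Overall: the annual plan 404/1062 = 38.0%, the team plan 542/934 = 58.0% → the team plan
The annual plan wins each signup group but the team plan wins overall — the comparison reverses. The annual plan's customers skew toward referral, which has a lower base rate.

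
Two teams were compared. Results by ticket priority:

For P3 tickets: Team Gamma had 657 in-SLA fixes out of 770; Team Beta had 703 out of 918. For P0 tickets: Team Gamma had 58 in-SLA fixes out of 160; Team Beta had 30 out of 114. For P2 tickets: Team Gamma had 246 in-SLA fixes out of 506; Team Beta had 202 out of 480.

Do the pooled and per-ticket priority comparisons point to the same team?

P3: Team Gamma 657/770 = 85.3%, Team Beta 703/918 = 76.6% → Team Gamma
P0: Team Gamma 58/160 = 36.2%, Team Beta 30/114 = 26.3% → Team Gamma
P2: Team Gamma 246/506 = 48.6%, Team Beta 202/480 = 42.1% → Team Gamma
Overall: Team Gamma 961/1436 = 66.9%, Team Beta 935/1512 = 61.8% → Team Gamma
Team Gamma wins overall and in every ticket group — no reversal.

Yes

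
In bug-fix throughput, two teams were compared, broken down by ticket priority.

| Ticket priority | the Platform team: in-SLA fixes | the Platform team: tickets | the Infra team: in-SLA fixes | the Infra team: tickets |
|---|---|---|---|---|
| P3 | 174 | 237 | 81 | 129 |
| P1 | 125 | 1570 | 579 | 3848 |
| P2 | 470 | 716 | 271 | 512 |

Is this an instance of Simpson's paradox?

P3: the Platform team 174/237 = 73.4%, the Infra team 81/129 = 62.8% → the Platform team
P1: the Platform team 125/1570 = 8.0%, the Infra team 579/3848 = 15.0% → the Infra team
P2: the Platform team 470/716 = 65.6%, the Infra team 271/512 = 52.9% → the Platform team
Overall: the Platform team 769/2523 = 30.5%, the Infra team 931/4489 = 20.7% → the Platform team
Neither sweeps: the Platform team wins 2 of 3 groups, the Infra team wins 1. The Platform team wins overall but not every group — no Simpson reversal.

No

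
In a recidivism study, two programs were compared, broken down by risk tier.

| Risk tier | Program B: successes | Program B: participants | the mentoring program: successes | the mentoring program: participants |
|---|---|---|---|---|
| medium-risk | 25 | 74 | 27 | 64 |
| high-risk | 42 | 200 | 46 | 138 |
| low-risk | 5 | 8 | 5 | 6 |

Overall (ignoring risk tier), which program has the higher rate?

Medium-risk: Program B 25/74 = 33.8%, the mentoring program 27/64 = 42.2% → the mentoring program
High-risk: Program B 42/200 = 21.0%, the mentoring program 46/138 = 33.3% → the mentoring program
Low-risk: Program B 5/8 = 62.5%, the mentoring program 5/6 = 83.3% → the mentoring program
Overall: Program B 72/282 = 25.5%, the mentoring program 78/208 = 37.5% → the mentoring program

the mentoring program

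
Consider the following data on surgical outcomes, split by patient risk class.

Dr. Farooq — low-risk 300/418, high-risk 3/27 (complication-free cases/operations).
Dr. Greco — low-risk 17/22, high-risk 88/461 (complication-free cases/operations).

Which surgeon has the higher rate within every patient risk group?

Low-risk: Dr. Farooq 300/418 = 71.8%, Dr. Greco 17/22 = 77.3% → Dr. Greco
High-risk: Dr. Farooq 3/27 = 11.1%, Dr. Greco 88/461 = 19.1% → Dr. Greco
Dr. Greco has the higher rate in both groups.

Dr. Greco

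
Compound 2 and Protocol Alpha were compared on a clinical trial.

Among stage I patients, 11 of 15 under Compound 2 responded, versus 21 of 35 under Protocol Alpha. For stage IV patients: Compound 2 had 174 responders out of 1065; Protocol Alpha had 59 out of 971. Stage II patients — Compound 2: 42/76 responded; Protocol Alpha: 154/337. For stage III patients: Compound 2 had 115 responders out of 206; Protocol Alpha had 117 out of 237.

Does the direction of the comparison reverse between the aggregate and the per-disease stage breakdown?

Stage I: Compound 2 11/15 = 73.3%, Protocol Alpha 21/35 = 60.0% → Compound 2
Stage IV: Compound 2 174/1065 = 16.3%, Protocol Alpha 59/971 = 6.1% → Compound 2
Stage II: Compound 2 42/76 = 55.3%, Protocol Alpha 154/337 = 45.7% → Compound 2
Stage III: Compound 2 115/206 = 55.8%, Protocol Alpha 117/237 = 49.4% → Compound 2
Overall: Compound 2 342/1362 = 25.1%, Protocol Alpha 351/1580 = 22.2% → Compound 2
Compound 2 wins overall and in every disease group — no reversal.

No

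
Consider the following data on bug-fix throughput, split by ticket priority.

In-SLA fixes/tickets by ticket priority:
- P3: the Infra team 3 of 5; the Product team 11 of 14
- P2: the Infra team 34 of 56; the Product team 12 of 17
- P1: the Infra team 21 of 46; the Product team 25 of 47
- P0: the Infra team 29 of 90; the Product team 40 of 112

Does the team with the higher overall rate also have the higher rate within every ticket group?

P3: the Infra team 3/5 = 60.0%, the Product team 11/14 = 78.6% → the Product team
P2: the Infra team 34/56 = 60.7%, the Product team 12/17 = 70.6% → the Product team
P1: the Infra team 21/46 = 45.7%, the Product team 25/47 = 53.2% → the Product team
P0: the Infra team 29/90 = 32.2%, the Product team 40/112 = 35.7% → the Product team
Overall: the Infra team 87/197 = 44.2%, the Product team 88/190 = 46.3% → the Product team
The Product team wins overall and in every ticket group — no reversal.

Yes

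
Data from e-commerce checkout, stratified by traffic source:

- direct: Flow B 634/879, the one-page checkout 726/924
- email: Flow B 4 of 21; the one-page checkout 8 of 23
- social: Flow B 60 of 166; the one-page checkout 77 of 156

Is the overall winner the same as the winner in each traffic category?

Yes

Direct: Flow B 634/879 = 72.1%, the one-page checkout 726/924 = 78.6% → the one-page checkout
Email: Flow B 4/21 = 19.0%, the one-page checkout 8/23 = 34.8% → the one-page checkout
Social: Flow B 60/166 = 36.1%, the one-page checkout 77/156 = 49.4% → the one-page checkout
Overall: Flow B 698/1066 = 65.5%, the one-page checkout 811/1103 = 73.5% → the one-page checkout
The one-page checkout wins overall and in every traffic group — no reversal.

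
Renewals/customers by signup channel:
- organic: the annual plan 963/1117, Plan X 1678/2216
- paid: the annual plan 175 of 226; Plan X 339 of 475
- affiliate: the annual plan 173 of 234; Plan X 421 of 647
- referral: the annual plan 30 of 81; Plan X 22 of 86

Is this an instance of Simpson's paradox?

Organic: the annual plan 963/1117 = 86.2%, Plan X 1678/2216 = 75.7% → the annual plan
Paid: the annual plan 175/226 = 77.4%, Plan X 339/475 = 71.4% → the annual plan
Affiliate: the annual plan 173/234 = 73.9%, Plan X 421/647 = 65.1% → the annual plan
Referral: the annual plan 30/81 = 37.0%, Plan X 22/86 = 25.6% → the annual plan
Overall: the annual plan 1341/1658 = 80.9%, Plan X 2460/3424 = 71.8% → the annual plan
The annual plan wins overall and in every signup group — no reversal.

No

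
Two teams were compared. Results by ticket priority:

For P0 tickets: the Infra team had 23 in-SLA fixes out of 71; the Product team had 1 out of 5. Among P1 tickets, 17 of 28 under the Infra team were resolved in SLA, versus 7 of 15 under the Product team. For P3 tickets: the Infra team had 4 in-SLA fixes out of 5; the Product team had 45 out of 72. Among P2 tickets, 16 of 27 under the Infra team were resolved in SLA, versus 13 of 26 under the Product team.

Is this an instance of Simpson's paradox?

P0: the Infra team 23/71 = 32.4%, the Product team 1/5 = 20.0% → the Infra team
P1: the Infra team 17/28 = 60.7%, the Product team 7/15 = 46.7% → the Infra team
P3: the Infra team 4/5 = 80.0%, the Product team 45/72 = 62.5% → the Infra team
P2: the Infra team 16/27 = 59.3%, the Product team 13/26 = 50.0% → the Infra team
Overall: the Infra team 60/131 = 45.8%, the Product team 66/118 = 55.9% → the Product team
The Infra team wins each ticket group but the Product team wins overall — the comparison reverses. The Infra team's tickets skew toward P0, which has a lower base rate.

Yes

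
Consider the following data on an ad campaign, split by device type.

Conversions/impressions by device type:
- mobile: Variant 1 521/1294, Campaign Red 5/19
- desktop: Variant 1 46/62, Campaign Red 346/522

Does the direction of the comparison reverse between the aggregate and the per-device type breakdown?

Mobile: Variant 1 521/1294 = 40.3%, Campaign Red 5/19 = 26.3% → Variant 1
Desktop: Variant 1 46/62 = 74.2%, Campaign Red 346/522 = 66.3% → Variant 1
Overall: Variant 1 567/1356 = 41.8%, Campaign Red 351/541 = 64.9% → Campaign Red
Variant 1 wins each device group but Campaign Red wins overall — the comparison reverses. Variant 1's impressions skew toward mobile, which has a lower base rate.

Yes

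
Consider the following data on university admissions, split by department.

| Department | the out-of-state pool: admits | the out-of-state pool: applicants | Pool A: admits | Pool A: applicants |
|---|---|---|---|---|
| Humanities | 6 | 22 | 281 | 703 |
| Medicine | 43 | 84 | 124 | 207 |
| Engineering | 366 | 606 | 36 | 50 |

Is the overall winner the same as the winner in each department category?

No

Humanities: the out-of-state pool 6/22 = 27.3%, Pool A 281/703 = 40.0% → Pool A
Medicine: the out-of-state pool 43/84 = 51.2%, Pool A 124/207 = 59.9% → Pool A
Engineering: the out-of-state pool 366/606 = 60.4%, Pool A 36/50 = 72.0% → Pool A
Overall: the out-of-state pool 415/712 = 58.3%, Pool A 441/960 = 45.9% → the out-of-state pool
Pool A wins each department group but the out-of-state pool wins overall — the comparison reverses. Pool A's applicants skew toward Humanities, which has a lower base rate.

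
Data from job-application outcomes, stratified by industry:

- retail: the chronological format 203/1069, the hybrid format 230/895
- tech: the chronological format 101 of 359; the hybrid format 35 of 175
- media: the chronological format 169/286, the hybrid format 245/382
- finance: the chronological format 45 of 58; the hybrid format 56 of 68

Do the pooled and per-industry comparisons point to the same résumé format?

Retail: the chronological format 203/1069 = 19.0%, the hybrid format 230/895 = 25.7% → the hybrid format
Tech: the chronological format 101/359 = 28.1%, the hybrid format 35/175 = 20.0% → the chronological format
Media: the chronological format 169/286 = 59.1%, the hybrid format 245/382 = 64.1% → the hybrid format
Finance: the chronological format 45/58 = 77.6%, the hybrid format 56/68 = 82.4% → the hybrid format
Overall: the chronological format 518/1772 = 29.2%, the hybrid format 566/1520 = 37.2% → the hybrid format
Neither sweeps: the chronological format wins 1 of 4 groups, the hybrid format wins 3. The hybrid format wins overall but not every group — no Simpson reversal.

No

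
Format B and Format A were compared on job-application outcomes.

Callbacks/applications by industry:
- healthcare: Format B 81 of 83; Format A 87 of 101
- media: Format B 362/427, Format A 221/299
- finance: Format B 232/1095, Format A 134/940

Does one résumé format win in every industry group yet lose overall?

Healthcare: Format B 81/83 = 97.6%, Format A 87/101 = 86.1% → Format B
Media: Format B 362/427 = 84.8%, Format A 221/299 = 73.9% → Format B
Finance: Format B 232/1095 = 21.2%, Format A 134/940 = 14.3% → Format B
Overall: Format B 675/1605 = 42.1%, Format A 442/1340 = 33.0% → Format B
Format B wins overall and in every industry group — no reversal.

No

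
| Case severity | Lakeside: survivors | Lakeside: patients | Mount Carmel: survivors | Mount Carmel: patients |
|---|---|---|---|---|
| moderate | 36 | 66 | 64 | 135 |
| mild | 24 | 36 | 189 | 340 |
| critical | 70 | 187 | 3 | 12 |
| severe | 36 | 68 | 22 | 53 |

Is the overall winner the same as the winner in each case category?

No

Moderate: Lakeside 36/66 = 54.5%, Mount Carmel 64/135 = 47.4% → Lakeside
Mild: Lakeside 24/36 = 66.7%, Mount Carmel 189/340 = 55.6% → Lakeside
Critical: Lakeside 70/187 = 37.4%, Mount Carmel 3/12 = 25.0% → Lakeside
Severe: Lakeside 36/68 = 52.9%, Mount Carmel 22/53 = 41.5% → Lakeside
Overall: Lakeside 166/357 = 46.5%, Mount Carmel 278/540 = 51.5% → Mount Carmel
Lakeside wins each case group but Mount Carmel wins overall — the comparison reverses. Lakeside's patients skew toward critical, which has a lower base rate.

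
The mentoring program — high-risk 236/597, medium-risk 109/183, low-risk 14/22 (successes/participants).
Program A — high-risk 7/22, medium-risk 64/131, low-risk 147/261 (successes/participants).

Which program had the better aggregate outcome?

Program A

High-risk: the mentoring program 236/597 = 39.5%, Program A 7/22 = 31.8% → the mentoring program
Medium-risk: the mentoring program 109/183 = 59.6%, Program A 64/131 = 48.9% → the mentoring program
Low-risk: the mentoring program 14/22 = 63.6%, Program A 147/261 = 56.3% → the mentoring program
Overall: the mentoring program 359/802 = 44.8%, Program A 218/414 = 52.7% → Program A
(The mentoring program wins every risk group but Program A wins overall — the mentoring program's participants skew toward the low-rate high-risk group.)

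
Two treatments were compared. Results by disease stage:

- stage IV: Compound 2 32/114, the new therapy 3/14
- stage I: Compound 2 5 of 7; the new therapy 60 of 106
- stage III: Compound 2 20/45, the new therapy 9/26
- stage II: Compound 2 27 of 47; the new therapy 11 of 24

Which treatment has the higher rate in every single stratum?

Stage IV: Compound 2 32/114 = 28.1%, the new therapy 3/14 = 21.4% → Compound 2
Stage I: Compound 2 5/7 = 71.4%, the new therapy 60/106 = 56.6% → Compound 2
Stage III: Compound 2 20/45 = 44.4%, the new therapy 9/26 = 34.6% → Compound 2
Stage II: Compound 2 27/47 = 57.4%, the new therapy 11/24 = 45.8% → Compound 2
Compound 2 has the higher rate in all 4 groups.

Compound 2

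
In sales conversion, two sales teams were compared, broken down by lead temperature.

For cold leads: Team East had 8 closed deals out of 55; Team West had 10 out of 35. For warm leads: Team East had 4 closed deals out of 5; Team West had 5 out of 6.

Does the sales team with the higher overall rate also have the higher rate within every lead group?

Cold: Team East 8/55 = 14.5%, Team West 10/35 = 28.6% → Team West
Warm: Team East 4/5 = 80.0%, Team West 5/6 = 83.3% → Team West
Overall: Team East 12/60 = 20.0%, Team West 15/41 = 36.6% → Team West
Team West wins overall and in every lead group — no reversal.

Yes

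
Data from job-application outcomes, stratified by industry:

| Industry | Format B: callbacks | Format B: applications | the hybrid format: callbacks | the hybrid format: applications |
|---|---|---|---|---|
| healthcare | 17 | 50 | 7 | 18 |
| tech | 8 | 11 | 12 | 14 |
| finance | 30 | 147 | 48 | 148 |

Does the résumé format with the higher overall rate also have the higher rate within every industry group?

Yes

Healthcare: Format B 17/50 = 34.0%, the hybrid format 7/18 = 38.9% → the hybrid format
Tech: Format B 8/11 = 72.7%, the hybrid format 12/14 = 85.7% → the hybrid format
Finance: Format B 30/147 = 20.4%, the hybrid format 48/148 = 32.4% → the hybrid format
Overall: Format B 55/208 = 26.4%, the hybrid format 67/180 = 37.2% → the hybrid format
The hybrid format wins overall and in every industry group — no reversal.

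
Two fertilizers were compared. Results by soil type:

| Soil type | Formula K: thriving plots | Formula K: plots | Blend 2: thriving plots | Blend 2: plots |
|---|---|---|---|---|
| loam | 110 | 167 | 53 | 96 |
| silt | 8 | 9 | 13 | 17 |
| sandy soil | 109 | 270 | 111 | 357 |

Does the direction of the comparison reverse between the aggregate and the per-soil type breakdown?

Loam: Formula K 110/167 = 65.9%, Blend 2 53/96 = 55.2% → Formula K
Silt: Formula K 8/9 = 88.9%, Blend 2 13/17 = 76.5% → Formula K
Sandy soil: Formula K 109/270 = 40.4%, Blend 2 111/357 = 31.1% → Formula K
Overall: Formula K 227/446 = 50.9%, Blend 2 177/470 = 37.7% → Formula K
Formula K wins overall and in every soil group — no reversal.

No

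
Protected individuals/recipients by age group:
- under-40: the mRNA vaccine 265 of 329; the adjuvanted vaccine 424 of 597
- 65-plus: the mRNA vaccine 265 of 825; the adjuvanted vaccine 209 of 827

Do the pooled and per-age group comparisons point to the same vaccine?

Yes

Under-40: the mRNA vaccine 265/329 = 80.5%, the adjuvanted vaccine 424/597 = 71.0% → the mRNA vaccine
65-plus: the mRNA vaccine 265/825 = 32.1%, the adjuvanted vaccine 209/827 = 25.3% → the mRNA vaccine
Overall: the mRNA vaccine 530/1154 = 45.9%, the adjuvanted vaccine 633/1424 = 44.5% → the mRNA vaccine
The mRNA vaccine wins overall and in every age group — no reversal.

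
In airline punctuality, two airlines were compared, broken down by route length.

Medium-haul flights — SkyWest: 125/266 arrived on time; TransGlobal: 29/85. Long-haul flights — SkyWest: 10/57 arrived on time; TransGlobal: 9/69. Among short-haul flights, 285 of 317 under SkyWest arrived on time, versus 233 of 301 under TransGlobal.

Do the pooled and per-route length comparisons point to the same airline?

Yes

Medium-haul: SkyWest 125/266 = 47.0%, TransGlobal 29/85 = 34.1% → SkyWest
Long-haul: SkyWest 10/57 = 17.5%, TransGlobal 9/69 = 13.0% → SkyWest
Short-haul: SkyWest 285/317 = 89.9%, TransGlobal 233/301 = 77.4% → SkyWest
Overall: SkyWest 420/640 = 65.6%, TransGlobal 271/455 = 59.6% → SkyWest
SkyWest wins overall and in every route group — no reversal.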